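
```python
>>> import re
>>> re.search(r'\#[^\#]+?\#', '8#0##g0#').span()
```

(1, 4)

The match spans [1:4] → '#0#'.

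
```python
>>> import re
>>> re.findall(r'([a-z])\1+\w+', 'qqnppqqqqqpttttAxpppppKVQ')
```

['q']

`\1` is not a pattern — it's the concrete string captured by group 1, re-applied verbatim.
Walking the string: at [0:25] match 'qqnppqqqqqpttttAxpppppKVQ', group 1 = 'q'.
With a single group, `findall` returns only what that group captured — 1 item.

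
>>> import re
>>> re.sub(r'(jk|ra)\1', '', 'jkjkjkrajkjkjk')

'jkrajk'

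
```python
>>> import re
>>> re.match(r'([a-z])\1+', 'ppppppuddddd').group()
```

'pppppp'

`\1` has to match the exact text group 1 already captured.
`match` is anchored at position 0; if the pattern doesn't fit there, it returns None.
The match spans [0:6] → 'pppppp'.
Captured: group 1 = 'p'.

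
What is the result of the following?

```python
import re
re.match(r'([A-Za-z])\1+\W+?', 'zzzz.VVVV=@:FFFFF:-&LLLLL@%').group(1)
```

The match spans [0:5] → 'zzzz.'.
Captured: group 1 = 'z'.

'z'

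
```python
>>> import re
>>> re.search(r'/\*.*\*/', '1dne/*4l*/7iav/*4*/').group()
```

`search` walks the string left to right and returns the first match it finds.
The match spans [4:19] → '/*4l*/7iav/*4*/'.

'/*4l*/7iav/*4*/'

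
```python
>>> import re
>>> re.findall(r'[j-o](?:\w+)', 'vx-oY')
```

['oY']

This matches a character in [j-o]; then one or more of a word character (non-capturing group).
Matches: at [3:5] → 'oY'.
Since nothing is captured, `findall` lists the 1 matched substring directly.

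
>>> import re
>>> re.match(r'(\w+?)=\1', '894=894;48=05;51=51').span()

(0, 7)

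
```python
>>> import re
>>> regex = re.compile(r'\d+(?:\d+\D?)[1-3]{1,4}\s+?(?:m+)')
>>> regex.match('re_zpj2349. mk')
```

The pattern matches one or more of a digit; then one or more of a digit, then optionally a non-digit (non-capturing group); then 1 to 4 of a character in [1-3], then one or more of whitespace (lazy); then one or more of a literal 'm' (non-capturing group).
`match` is anchored at position 0; if the pattern doesn't fit there, it returns None.
Here the pattern fails at index 0, so the call returns None.

None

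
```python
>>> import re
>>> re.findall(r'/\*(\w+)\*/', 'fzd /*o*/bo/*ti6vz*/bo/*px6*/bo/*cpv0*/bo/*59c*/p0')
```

With a single group, `findall` returns only what that group captured — 5 items.

['o', 'ti6vz', 'px6', 'cpv0', '59c']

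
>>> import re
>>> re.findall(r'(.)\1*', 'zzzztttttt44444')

`\1` is not a pattern — it's the concrete string captured by group 1, re-applied verbatim.
Walking the string: at [0:4] match 'zzzz', group 1 = 'z'; at [4:10] match 'tttttt', group 1 = 't'; at [10:15] match '44444', group 1 = '4'.
`findall` collects group 1 from each match (3 total).

['z', 't', '4']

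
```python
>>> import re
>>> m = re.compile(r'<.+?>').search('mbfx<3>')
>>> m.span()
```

(4, 7)

The match spans [4:7] → '<3>'.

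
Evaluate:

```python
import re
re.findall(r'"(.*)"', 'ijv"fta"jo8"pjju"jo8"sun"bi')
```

['fta"jo8"pjju"jo8"sun']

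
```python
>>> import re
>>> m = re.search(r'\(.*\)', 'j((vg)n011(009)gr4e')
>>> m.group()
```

'((vg)n011(009)'

The match spans [1:15] → '((vg)n011(009)'.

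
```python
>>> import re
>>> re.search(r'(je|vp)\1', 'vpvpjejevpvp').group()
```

'vpvp'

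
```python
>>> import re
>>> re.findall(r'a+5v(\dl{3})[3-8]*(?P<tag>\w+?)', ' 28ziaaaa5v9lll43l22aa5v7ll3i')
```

[('9lll', 'l')]

This matches one or more of the literal 'a', then the literal '5v'; then a digit, then exactly 3 of the literal 'l' (captured); then zero or more of a character in [3-8]; then one or more of a word character (lazy) (captured as 'tag').
Matches: at [5:18] match 'aaaa5v9lll43l', groups = ('9lll', 'l').
2 groups means the one result is a tuple of 2 captured strings — 1 here.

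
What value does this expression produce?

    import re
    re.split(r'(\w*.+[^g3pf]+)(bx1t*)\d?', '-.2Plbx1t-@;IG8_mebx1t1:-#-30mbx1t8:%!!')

Because the pattern has a capturing group, `split` also inserts each captured text between the pieces.

['', '-.2Plbx1t-@;IG8_mebx1t1:-#-30m', 'bx1t', ':%!!']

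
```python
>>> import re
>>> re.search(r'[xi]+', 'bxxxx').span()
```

(1, 5)

The pattern matches one or more of one of [xi].
Unlike `match`, `search` isn't anchored — it looks for the pattern anywhere in the string.
The match spans [1:5] → 'xxxx'.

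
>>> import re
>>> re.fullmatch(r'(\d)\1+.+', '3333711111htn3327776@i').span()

`\1` is not a pattern — it's the concrete string captured by group 1, re-applied verbatim.
`fullmatch` succeeds only if the pattern covers the string from start to end.
The match spans [0:22] → '3333711111htn3327776@i'.
Captured: group 1 = '3'.

(0, 22)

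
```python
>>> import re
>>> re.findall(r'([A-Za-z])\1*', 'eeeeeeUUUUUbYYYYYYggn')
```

['e', 'U', 'b', 'Y', 'g', 'n']

The backreference `\1` re-matches whatever the first group consumed, character for character.
Matches: at [0:6] match 'eeeeee', group 1 = 'e'; at [6:11] match 'UUUUU', group 1 = 'U'; at [11:12] match 'b', group 1 = 'b'; at [12:18] match 'YYYYYY', group 1 = 'Y'; at [18:20] match 'gg', group 1 = 'g'; ….
Because there's exactly one group, `findall` drops the full match and keeps group 1 from each hit.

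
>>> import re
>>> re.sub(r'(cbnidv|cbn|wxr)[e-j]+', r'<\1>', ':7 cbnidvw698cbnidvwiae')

Each match is replaced using the text its own group 1 captured.

':7 <cbn>dvw698<cbn>dvwiae'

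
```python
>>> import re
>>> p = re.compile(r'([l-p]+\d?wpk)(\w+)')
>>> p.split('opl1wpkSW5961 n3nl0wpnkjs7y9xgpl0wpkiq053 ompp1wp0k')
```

['', 'opl1wpk', 'SW5961', ' n3nl0wpnkjs7y9xg', 'pl0wpk', 'iq053', ' ompp1wp0k']

Pattern: one or more of a character in [l-p], then optionally a digit, then the literal 'wpk' (captured); then one or more of a word character (captured).
Matches to split on: at [0:13] → 'opl1wpkSW5961'; at [30:41] → 'pl0wpkiq053'.
The group in the pattern means `split` returns the separators' captures alongside the pieces.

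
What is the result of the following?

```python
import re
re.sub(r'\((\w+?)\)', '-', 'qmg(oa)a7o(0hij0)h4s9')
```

Matches: at [3:7] → '(oa)'; at [10:17] → '(0hij0)'.
Every occurrence is swapped for '-'.

'qmg-a7o-h4s9'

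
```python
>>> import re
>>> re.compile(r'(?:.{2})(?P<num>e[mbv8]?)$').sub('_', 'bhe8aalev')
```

Pattern: exactly 2 of any character (non-capturing group); then the literal 'e', then optionally one of [mbv8] (captured as 'num'); then anchored at the end.
Every occurrence is swapped for '_'.

'bhe8a_'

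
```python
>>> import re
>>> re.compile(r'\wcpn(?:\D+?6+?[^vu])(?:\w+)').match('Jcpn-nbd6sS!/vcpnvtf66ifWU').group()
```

'Jcpn-nbd6sS'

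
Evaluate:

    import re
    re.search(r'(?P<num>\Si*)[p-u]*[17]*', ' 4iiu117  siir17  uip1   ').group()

'4iiu117'

The pattern matches a non-whitespace character, then zero or more of the literal 'i' (captured as 'num'); then zero or more of a character in [p-u], then zero or more of one of [17].
`search` walks the string left to right and returns the first match it finds.
The match spans [1:8] → '4iiu117'.
Captured: group 1 = '4ii'.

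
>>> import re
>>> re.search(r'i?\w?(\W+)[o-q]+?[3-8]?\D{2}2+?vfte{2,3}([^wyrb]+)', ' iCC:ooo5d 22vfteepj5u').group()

Pattern: optionally the literal 'i', then optionally a word character; then one or more of a non-word character (captured); then one or more of a character in [o-q] (lazy), then optionally a character in [3-8], then exactly 2 of a non-digit; then one or more of the literal '2' (lazy), then the literal 'vft', then 2 to 3 of a literal 'e'; then one or more of any character except [wyrb] (captured).
The match spans [3:22] → 'C:ooo5d 22vfteepj5u'.

'C:ooo5d 22vfteepj5u'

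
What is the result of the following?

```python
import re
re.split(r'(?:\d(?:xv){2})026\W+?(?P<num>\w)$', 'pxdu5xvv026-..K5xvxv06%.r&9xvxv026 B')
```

['pxdu5xvv026-..K5xvxv06%.r&', 'B', '']

Pattern: a digit, then the literal 'xv' repeated 2 times (non-capturing group); then the literal '026', then one or more of a non-word character (lazy); then a word character (captured as 'num'); then anchored at the end.
Matches to split on: at [26:36] → '9xvxv026 B'.
Because the pattern has a capturing group, `split` also inserts each captured text between the pieces.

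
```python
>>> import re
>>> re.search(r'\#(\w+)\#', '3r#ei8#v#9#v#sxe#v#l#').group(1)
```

`re.search` scans for the first position where the pattern succeeds.
The match spans [2:7] → '#ei8#'.
Captured: group 1 = 'ei8'.

'ei8'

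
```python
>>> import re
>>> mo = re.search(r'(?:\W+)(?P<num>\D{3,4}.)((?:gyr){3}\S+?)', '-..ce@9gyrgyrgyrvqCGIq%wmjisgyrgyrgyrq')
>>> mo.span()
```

(0, 17)

A non-greedy quantifier consumes as few characters as it can — just enough that the remainder of the pattern still matches from where it stops; whatever follows it matches normally.
The match spans [0:17] → '-..ce@9gyrgyrgyrv'.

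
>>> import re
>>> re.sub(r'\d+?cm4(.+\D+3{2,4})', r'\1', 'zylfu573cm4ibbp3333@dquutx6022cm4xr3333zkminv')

The pattern matches one or more of a digit (lazy), then the literal 'cm4'; then one or more of any character, then one or more of a non-digit, then 2 to 4 of a literal '3' (captured).
Matches: at [5:39] → '573cm4ibbp3333@dquutx6022cm4xr3333'.
The replacement refers to a captured group, so each match is rewritten using its own captured text.

'zylfuibbp3333@dquutx6022cm4xr3333zkminv'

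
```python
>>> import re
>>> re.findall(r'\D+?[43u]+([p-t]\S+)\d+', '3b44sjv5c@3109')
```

['sjv5c@310']

`findall` collects group 1 from the one match (1 total).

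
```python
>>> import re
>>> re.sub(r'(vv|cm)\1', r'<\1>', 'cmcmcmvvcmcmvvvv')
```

'<cm>cmvv<cm><vv>'

`\1` is not a pattern — it's the concrete string captured by group 1, re-applied verbatim.
`\1` in the replacement pulls in group 1's text for each match.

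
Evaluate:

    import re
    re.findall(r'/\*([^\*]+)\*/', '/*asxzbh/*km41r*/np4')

['km41r']

Matches: at [8:17] match '/*km41r*/', group 1 = 'km41r'.
`findall` collects group 1 from the one match (1 total).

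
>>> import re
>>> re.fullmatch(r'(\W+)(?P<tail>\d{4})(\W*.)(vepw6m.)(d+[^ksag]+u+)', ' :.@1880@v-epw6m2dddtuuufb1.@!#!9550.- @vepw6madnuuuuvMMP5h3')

None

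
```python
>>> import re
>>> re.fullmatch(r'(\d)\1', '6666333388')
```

None

`\1` has to match the exact text group 1 already captured.
`fullmatch` succeeds only if the pattern covers the string from start to end.
Here the string isn't matched end-to-end, so the call returns None.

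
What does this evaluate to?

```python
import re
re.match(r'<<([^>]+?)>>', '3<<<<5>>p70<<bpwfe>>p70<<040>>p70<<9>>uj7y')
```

None

`re.match` won't scan ahead — the pattern has to work from the very first character.
Here the pattern fails at index 0, so the call returns None.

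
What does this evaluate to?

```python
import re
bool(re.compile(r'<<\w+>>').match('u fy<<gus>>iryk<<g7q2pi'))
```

With `match`, the pattern is implicitly anchored at the beginning.
Here position 0 doesn't satisfy it, so the call returns None, and `bool(None)` is False.

False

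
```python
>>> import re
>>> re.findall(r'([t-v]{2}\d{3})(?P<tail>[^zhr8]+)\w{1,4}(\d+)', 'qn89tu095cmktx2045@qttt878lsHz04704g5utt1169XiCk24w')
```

This matches exactly 2 of a character in [t-v], then exactly 3 of a digit (captured); then one or more of any character except [zhr8] (captured as 'tail'); then 1 to 4 of a word character; then one or more of a digit (captured).
`findall` packs the 3 group values into a tuple for every match.

[('tu095', 'cmktx2045@qttt', '8'), ('tt116', '9XiCk', '4')]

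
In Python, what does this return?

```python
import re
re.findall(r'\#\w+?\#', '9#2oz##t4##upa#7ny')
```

`findall` yields the raw match text (3 of them) because the pattern has no groups.

['#2oz#', '#t4#', '#upa#']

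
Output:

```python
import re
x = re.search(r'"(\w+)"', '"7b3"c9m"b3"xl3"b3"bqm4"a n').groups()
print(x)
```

`search` walks the string left to right and returns the first match it finds.
The match spans [0:5] → '"7b3"'.
Captured: group 1 = '7b3'.

('7b3',)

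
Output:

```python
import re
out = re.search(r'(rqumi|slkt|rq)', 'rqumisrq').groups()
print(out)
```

Branches in `(...|...)` are attempted left-to-right; the first branch that allows the whole pattern to succeed is taken.
Unlike `match`, `search` isn't anchored — it looks for the pattern anywhere in the string.
The match spans [0:5] → 'rqumi'.
Captured: group 1 = 'rqumi'.

('rqumi',)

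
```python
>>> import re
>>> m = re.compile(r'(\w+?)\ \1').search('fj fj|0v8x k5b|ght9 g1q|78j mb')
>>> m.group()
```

`\1` has to match the exact text group 1 already captured.
`re.search` tries every starting position until one works.
The match spans [0:5] → 'fj fj'.
Captured: group 1 = 'fj'.

'fj fj'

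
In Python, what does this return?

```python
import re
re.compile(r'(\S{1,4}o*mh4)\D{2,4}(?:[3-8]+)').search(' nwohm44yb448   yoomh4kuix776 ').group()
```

The pattern matches 1 to 4 of a non-whitespace character, then zero or more of a literal 'o', then the literal 'mh4' (captured); then 2 to 4 of a non-digit; then one or more of a character in [3-8] (non-capturing group).
The match spans [16:29] → 'yoomh4kuix776'.

'yoomh4kuix776'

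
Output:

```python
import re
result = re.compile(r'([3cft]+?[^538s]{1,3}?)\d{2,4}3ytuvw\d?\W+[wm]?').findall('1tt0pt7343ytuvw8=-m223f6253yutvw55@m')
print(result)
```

['tt0pt']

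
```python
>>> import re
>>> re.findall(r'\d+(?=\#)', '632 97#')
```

['97']

The positive lookaround only admits positions where the adjacent text matches; those characters stay outside the span.
No capturing groups, so `findall` returns the 1 full match string.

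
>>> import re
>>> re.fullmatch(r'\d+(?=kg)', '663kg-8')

`re.fullmatch` is like wrapping the pattern in `^…$` (in single-line mode).
Here there's no way to consume every character, so the call returns None.

None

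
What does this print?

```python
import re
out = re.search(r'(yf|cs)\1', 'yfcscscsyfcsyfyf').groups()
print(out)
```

After group 1 captures some text, `\1` only succeeds where that same text appears again.
`search` walks the string left to right and returns the first match it finds.
The match spans [2:6] → 'cscs'.
Captured: group 1 = 'cs'.

('cs',)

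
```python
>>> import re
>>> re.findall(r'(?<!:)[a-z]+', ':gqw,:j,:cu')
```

['qw', 'u']

`(?!…)`/`(?<!…)` only lets a position through if the neighbouring text does NOT match; no characters are consumed.
Scanning left to right: at [2:4] → 'qw'; at [10:11] → 'u'.
Since nothing is captured, `findall` lists the 2 matched substrings directly.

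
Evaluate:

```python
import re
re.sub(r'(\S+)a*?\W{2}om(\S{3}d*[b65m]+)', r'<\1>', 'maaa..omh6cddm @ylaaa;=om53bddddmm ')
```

'<maaa> <@ylaaa> '

Each match is replaced using the text its own group 1 captured.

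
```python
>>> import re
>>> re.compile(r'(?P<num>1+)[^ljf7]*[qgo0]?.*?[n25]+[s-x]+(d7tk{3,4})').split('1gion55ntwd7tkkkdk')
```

['', '1', 'd7tkkk', 'dk']

Pattern: one or more of a literal '1' (captured as 'num'); then zero or more of any character except [ljf7], then optionally one of [qgo0], then zero or more of any character (lazy); then one or more of one of [n25]; then one or more of a character in [s-x]; then the literal 'd7t', then 3 to 4 of the literal 'k' (captured).
Matches to split on: at [0:16] → '1gion55ntwd7tkkk'.
The group in the pattern means `split` returns the separators' captures alongside the pieces.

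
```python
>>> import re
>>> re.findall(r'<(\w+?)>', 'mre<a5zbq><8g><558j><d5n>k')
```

Matches: at [3:10] match '<a5zbq>', group 1 = 'a5zbq'; at [10:14] match '<8g>', group 1 = '8g'; at [14:20] match '<558j>', group 1 = '558j'; at [20:25] match '<d5n>', group 1 = 'd5n'.
`findall` collects group 1 from each match (4 total).

['a5zbq', '8g', '558j', 'd5n']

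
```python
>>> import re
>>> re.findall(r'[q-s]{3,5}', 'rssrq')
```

['rssrq']

This matches 3 to 5 of a character in [q-s].
Walking the string: at [0:5] → 'rssrq'.
No capturing groups, so `findall` returns the 1 full match string.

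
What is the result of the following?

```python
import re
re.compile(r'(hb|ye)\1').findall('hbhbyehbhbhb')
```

After group 1 captures some text, `\1` only succeeds where that same text appears again.
One capturing group, so `findall` returns just the captured substring from each match — 2 in all.

['hb', 'hb']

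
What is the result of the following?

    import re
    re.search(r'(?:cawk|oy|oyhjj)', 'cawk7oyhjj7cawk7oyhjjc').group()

'cawk'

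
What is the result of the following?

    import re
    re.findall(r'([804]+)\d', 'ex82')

['8']

The pattern matches one or more of one of [804] (captured); then a digit.
Matches: at [2:4] match '82', group 1 = '8'.
With a single group, `findall` returns only what that group captured — 1 item.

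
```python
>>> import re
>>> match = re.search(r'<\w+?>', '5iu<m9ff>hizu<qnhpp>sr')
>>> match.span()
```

Unlike `match`, `search` isn't anchored — it looks for the pattern anywhere in the string.
The match spans [3:9] → '<m9ff>'.

(3, 9)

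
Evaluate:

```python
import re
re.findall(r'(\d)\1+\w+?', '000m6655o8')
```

['0', '6']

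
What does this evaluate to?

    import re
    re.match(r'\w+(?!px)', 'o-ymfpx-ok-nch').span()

`re.match` won't scan ahead — the pattern has to work from the very first character.
The match spans [0:1] → 'o'.

(0, 1)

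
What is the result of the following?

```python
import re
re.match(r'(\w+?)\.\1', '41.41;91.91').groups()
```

The match spans [0:5] → '41.41'.
Captured: group 1 = '41'.

('41',)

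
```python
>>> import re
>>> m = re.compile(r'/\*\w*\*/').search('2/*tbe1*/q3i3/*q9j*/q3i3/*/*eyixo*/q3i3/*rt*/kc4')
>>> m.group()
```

`re.search` tries every starting position until one works.
The match spans [1:9] → '/*tbe1*/'.

'/*tbe1*/'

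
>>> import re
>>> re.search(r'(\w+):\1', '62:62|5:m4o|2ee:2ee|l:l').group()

The backreference `\1` re-matches whatever the first group consumed, character for character.
The match spans [0:5] → '62:62'.

'62:62'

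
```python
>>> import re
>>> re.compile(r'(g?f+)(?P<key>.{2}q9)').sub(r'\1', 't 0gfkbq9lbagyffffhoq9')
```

Pattern: optionally the literal 'g', then one or more of a literal 'f' (captured); then exactly 2 of any character, then the literal 'q9' (captured as 'key').
The replacement refers to a captured group, so each match is rewritten using its own captured text.

't 0gflbagyffff'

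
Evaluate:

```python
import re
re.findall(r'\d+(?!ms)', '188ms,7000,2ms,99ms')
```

['18', '7000', '9']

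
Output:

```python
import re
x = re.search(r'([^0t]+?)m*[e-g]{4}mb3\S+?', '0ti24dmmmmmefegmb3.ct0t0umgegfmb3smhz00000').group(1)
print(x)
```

Pattern: one or more of any character except [0t] (lazy) (captured); then zero or more of the literal 'm', then exactly 4 of a character in [e-g], then the literal 'mb3'; then one or more of a non-whitespace character (lazy).
A non-greedy quantifier consumes as few characters as it can — just enough that the remainder of the pattern still matches from where it stops; whatever follows it matches normally.
`re.search` tries every starting position until one works.
The match spans [2:19] → 'i24dmmmmmefegmb3.'.
Captured: group 1 = 'i24d'.

i24d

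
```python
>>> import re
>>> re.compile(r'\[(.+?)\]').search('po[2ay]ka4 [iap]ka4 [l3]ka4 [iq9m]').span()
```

(2, 7)

A `+?`/`*?`/`{m,n}?` starts at its minimum and grows only as far as needed for what follows to match.
The match spans [2:7] → '[2ay]'.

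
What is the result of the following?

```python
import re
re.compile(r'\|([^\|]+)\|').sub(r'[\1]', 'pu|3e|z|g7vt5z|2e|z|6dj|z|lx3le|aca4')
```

'pu[3e]z[g7vt5z]2e[z]6dj[z]lx3le|aca4'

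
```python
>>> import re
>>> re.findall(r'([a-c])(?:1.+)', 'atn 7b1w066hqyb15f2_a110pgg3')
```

['b']

Pattern: a character in [a-c] (captured); then the literal '1', then one or more of any character (non-capturing group).
With a single group, `findall` returns only what that group captured — 1 item.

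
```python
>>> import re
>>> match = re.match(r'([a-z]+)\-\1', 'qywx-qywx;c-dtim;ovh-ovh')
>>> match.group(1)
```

'qywx'

The match spans [0:9] → 'qywx-qywx'.
Captured: group 1 = 'qywx'.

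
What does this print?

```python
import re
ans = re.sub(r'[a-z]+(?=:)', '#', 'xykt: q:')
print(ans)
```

#: #:

Lookahead/lookbehind check context without consuming it, so the matched span excludes the asserted characters.
Every occurrence is swapped for '#'.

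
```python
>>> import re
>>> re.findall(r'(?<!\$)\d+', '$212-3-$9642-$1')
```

['12', '3', '642']

The negative lookaround is zero-width — it rules out positions where the adjacent text would match, without consuming anything.
No capturing groups, so `findall` returns the 3 full match strings.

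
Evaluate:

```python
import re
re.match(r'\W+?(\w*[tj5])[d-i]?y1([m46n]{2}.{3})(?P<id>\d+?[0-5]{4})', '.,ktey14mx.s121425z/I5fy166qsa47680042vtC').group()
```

`re.match` only tries the pattern at the start of the string.
The match spans [0:17] → '.,ktey14mx.s12142'.

'.,ktey14mx.s12142'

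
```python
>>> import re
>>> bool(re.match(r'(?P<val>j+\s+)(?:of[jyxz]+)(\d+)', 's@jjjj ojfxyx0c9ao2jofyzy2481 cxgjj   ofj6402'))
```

False

`re.match` won't scan ahead — the pattern has to work from the very first character.
Here position 0 doesn't satisfy it, so the call returns None, and `bool(None)` is False.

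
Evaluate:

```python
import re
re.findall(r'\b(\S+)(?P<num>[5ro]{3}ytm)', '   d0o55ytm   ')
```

[('d0', 'o55ytm')]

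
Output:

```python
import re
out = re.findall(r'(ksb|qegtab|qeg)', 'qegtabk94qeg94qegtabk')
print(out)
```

['qegtab', 'qeg', 'qegtab']

Alternation tries branches left to right and keeps the first one that lets the overall match succeed at that position.
With a single group, `findall` returns only what that group captured — 3 items.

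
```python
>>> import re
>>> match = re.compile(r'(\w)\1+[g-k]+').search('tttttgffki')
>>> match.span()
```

(0, 6)

A backreference is literal: `\1` must see the identical characters the first group matched.
Unlike `match`, `search` isn't anchored — it looks for the pattern anywhere in the string.
The match spans [0:6] → 'tttttg'.
Captured: group 1 = 't'.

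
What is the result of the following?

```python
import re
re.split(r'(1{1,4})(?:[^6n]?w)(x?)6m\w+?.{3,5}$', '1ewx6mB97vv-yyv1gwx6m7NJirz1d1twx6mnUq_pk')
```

Pattern: 1 to 4 of a literal '1' (captured); then optionally any character except [6n], then a literal 'w' (non-capturing group); then optionally a literal 'x' (captured); then the literal '6m', then one or more of a word character (lazy), then 3 to 5 of any character; then anchored at the end.
Matches to split on: at [15:41] → '1gwx6m7NJirz1d1twx6mnUq_pk'.
`re.split` interleaves the captured-group text with the surrounding fragments.

['1ewx6mB97vv-yyv', '1', 'x', '']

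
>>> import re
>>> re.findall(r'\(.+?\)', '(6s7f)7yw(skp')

`findall` yields the raw match text (1 of them) because the pattern has no groups.

['(6s7f)']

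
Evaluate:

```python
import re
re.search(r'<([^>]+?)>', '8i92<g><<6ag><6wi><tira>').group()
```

'<g>'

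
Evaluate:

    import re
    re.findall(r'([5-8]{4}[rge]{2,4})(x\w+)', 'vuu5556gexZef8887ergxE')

[('5556ge', 'xZef8887ergxE')]

The pattern matches exactly 4 of a character in [5-8], then 2 to 4 of one of [rge] (captured); then a literal 'x', then one or more of a word character (captured).
With 2 capturing groups, `findall` returns a 2-tuple per match.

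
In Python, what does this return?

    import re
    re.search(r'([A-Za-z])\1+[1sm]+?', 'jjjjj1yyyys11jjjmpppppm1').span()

`\1` is not a pattern — it's the concrete string captured by group 1, re-applied verbatim.
`re.search` tries every starting position until one works.
The match spans [0:6] → 'jjjjj1'.
Captured: group 1 = 'j'.

(0, 6)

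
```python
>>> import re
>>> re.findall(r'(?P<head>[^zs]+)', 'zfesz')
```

The pattern matches one or more of any character except [zs] (captured as 'head').
Walking the string: at [1:3] match 'fe', group 1 = 'fe'.
`findall` collects group 1 from the one match (1 total).

['fe']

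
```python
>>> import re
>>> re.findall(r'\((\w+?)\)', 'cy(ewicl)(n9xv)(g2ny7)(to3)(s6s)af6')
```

['ewicl', 'n9xv', 'g2ny7', 'to3', 's6s']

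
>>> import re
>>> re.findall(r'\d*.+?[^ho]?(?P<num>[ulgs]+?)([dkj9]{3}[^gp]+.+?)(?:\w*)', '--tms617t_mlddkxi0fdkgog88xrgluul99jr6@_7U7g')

[('l', 'ddkxi0fdkg')]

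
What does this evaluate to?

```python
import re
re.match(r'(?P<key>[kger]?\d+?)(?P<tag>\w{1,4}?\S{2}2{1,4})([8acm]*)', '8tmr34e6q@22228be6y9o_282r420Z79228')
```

Pattern: optionally one of [kger], then one or more of a digit (lazy) (captured as 'key'); then 1 to 4 of a word character (lazy), then exactly 2 of a non-whitespace character, then 1 to 4 of a literal '2' (captured as 'tag'); then zero or more of one of [8acm] (captured).
`re.match` only tries the pattern at the start of the string.
Here the string doesn't start with a match, so the call returns None.

None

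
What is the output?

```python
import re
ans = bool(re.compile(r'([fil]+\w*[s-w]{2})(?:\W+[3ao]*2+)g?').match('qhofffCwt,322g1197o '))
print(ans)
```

False

`re.match` only tries the pattern at the start of the string.
Here position 0 doesn't satisfy it, so the call returns None, and `bool(None)` is False.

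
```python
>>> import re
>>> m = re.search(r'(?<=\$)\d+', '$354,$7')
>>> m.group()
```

'354'

The lookaround is zero-width — it requires the adjacent text to match without consuming it, so the asserted text isn't part of the match.
`re.search` scans for the first position where the pattern succeeds.
The match spans [1:4] → '354'.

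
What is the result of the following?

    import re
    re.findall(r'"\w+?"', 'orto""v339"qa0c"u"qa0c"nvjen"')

No capturing groups, so `findall` returns the 3 full match strings.

['"v339"', '"u"', '"nvjen"']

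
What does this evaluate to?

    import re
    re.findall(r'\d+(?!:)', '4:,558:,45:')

A negative assertion filters positions out without eating any characters.
Scanning left to right: at [3:5] → '55'; at [8:9] → '4'.
`findall` yields the raw match text (2 of them) because the pattern has no groups.

['55', '4']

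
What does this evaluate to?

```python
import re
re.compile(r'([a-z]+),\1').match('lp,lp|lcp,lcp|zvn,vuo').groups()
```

('lp',)

The match spans [0:5] → 'lp,lp'.
Captured: group 1 = 'lp'.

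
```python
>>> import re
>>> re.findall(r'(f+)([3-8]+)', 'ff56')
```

[('ff', '56')]

This matches one or more of a literal 'f' (captured); then one or more of a character in [3-8] (captured).
Matches: at [0:4] match 'ff56', groups = ('ff', '56').
With 2 capturing groups, `findall` returns a 2-tuple per match.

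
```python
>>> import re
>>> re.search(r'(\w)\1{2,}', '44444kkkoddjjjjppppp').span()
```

The backreference `\1` re-matches whatever the first group consumed, character for character.
`search` walks the string left to right and returns the first match it finds.
The match spans [0:5] → '44444'.
Captured: group 1 = '4'.

(0, 5)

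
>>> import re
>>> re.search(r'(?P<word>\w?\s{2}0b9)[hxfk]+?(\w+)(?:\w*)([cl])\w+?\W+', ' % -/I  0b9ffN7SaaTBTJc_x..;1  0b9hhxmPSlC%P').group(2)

The pattern matches optionally a word character, then exactly 2 of whitespace, then the literal '0b9' (captured as 'word'); then one or more of one of [hxfk] (lazy); then one or more of a word character (captured); then zero or more of a word character (non-capturing group); then one of [cl] (captured); then one or more of a word character (lazy), then one or more of a non-word character.
A non-greedy quantifier consumes as few characters as it can — just enough that the remainder of the pattern still matches from where it stops; whatever follows it matches normally.
`search` walks the string left to right and returns the first match it finds.
The match spans [5:28] → 'I  0b9ffN7SaaTBTJc_x..;'.
Captured: group 1 = 'I  0b9', group 2 = 'fN7SaaTBTJ', group 3 = 'c'.

'fN7SaaTBTJ'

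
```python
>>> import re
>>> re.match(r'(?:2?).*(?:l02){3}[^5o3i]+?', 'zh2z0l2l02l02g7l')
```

None

`re.match` won't scan ahead — the pattern has to work from the very first character.
Here the pattern fails at index 0, so the call returns None.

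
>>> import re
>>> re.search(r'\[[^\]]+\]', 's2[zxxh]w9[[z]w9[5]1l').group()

'[zxxh]'

Unlike `match`, `search` isn't anchored — it looks for the pattern anywhere in the string.
The match spans [2:8] → '[zxxh]'.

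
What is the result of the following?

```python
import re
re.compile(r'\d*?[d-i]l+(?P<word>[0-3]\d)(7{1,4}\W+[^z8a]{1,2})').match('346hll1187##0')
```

None

The pattern matches zero or more of a digit (lazy), then a character in [d-i], then one or more of a literal 'l'; then a character in [0-3], then a digit (captured as 'word'); then 1 to 4 of a literal '7', then one or more of a non-word character, then 1 to 2 of any character except [z8a] (captured).
`match` is anchored at position 0; if the pattern doesn't fit there, it returns None.
Here position 0 doesn't satisfy it, so the call returns None.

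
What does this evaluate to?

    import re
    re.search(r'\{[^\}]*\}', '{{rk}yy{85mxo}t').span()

Unlike `match`, `search` isn't anchored — it looks for the pattern anywhere in the string.
The match spans [0:5] → '{{rk}'.

(0, 5)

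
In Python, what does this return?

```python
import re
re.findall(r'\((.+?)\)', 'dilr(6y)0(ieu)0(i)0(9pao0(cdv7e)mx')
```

`findall` collects group 1 from each match (4 total).

['6y', 'ieu', 'i', '9pao0(cdv7e']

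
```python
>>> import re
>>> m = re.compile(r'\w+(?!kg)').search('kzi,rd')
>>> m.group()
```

'kzi'

A negative assertion filters positions out without eating any characters.
The match spans [0:3] → 'kzi'.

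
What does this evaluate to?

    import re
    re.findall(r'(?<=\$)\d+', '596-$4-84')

['4']

The positive lookaround only admits positions where the adjacent text matches; those characters stay outside the span.
`findall` yields the raw match text (1 of them) because the pattern has no groups.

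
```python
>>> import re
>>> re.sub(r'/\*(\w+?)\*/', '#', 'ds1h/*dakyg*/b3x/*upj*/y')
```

Matches: at [4:13] → '/*dakyg*/'; at [16:23] → '/*upj*/'.
Each match is replaced by '#'.

'ds1h#b3x#y'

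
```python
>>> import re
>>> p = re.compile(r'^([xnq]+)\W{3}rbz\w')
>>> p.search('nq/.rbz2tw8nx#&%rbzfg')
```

The pattern matches anchored at the start of the string; then one or more of one of [xnq] (captured); then exactly 3 of a non-word character, then the literal 'rbz', then a word character.
`search` walks the string left to right and returns the first match it finds.
Here nothing in the string fits, so the call returns None.

None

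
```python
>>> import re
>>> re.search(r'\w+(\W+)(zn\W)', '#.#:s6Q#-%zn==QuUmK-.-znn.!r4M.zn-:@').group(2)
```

'zn='

The pattern matches one or more of a word character; then one or more of a non-word character (captured); then the literal 'zn', then a non-word character (captured).
`search` walks the string left to right and returns the first match it finds.
The match spans [4:13] → 's6Q#-%zn='.
Captured: group 1 = '#-%', group 2 = 'zn='.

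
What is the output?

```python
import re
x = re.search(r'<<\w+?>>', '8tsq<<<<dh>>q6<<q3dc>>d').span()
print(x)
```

(6, 12)

The match spans [6:12] → '<<dh>>'.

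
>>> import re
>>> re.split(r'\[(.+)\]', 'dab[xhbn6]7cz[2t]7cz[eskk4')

The group in the pattern means `split` returns the separators' captures alongside the pieces.

['dab', 'xhbn6]7cz[2t', '7cz[eskk4']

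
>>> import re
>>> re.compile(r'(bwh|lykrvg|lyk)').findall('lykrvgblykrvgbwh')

['lykrvg', 'lykrvg', 'bwh']

`|` is ordered: at each position the engine commits to the first alternative that works.
With a single group, `findall` returns only what that group captured — 3 items.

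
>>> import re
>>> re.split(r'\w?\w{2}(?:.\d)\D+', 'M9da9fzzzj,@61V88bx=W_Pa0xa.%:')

['', '', '0xa.%:']

The string is cut at each match, leaving 3 pieces.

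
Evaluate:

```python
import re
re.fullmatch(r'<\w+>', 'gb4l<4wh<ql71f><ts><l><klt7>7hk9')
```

`re.fullmatch` requires the pattern to consume the entire string.
Here the pattern can't cover the whole string, so the call returns None.

None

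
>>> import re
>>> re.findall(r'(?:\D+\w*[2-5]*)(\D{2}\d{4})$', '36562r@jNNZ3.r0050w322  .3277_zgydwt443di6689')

The pattern matches one or more of a non-digit, then zero or more of a word character, then zero or more of a character in [2-5] (non-capturing group); then exactly 2 of a non-digit, then exactly 4 of a digit (captured); then anchored at the end.
With a single group, `findall` returns only what that group captured — 1 item.

['di6689']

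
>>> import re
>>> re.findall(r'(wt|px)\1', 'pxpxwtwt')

`\1` is not a pattern — it's the concrete string captured by group 1, re-applied verbatim.
Walking the string: at [0:4] match 'pxpx', group 1 = 'px'; at [4:8] match 'wtwt', group 1 = 'wt'.
With a single group, `findall` returns only what that group captured — 2 items.

['px', 'wt']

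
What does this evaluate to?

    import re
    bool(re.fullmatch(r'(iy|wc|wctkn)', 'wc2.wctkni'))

False

`re.fullmatch` requires the pattern to consume the entire string.
Here the string isn't matched end-to-end, so the call returns None, and `bool(None)` is False.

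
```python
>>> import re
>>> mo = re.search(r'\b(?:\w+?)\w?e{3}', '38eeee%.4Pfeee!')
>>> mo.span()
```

The pattern matches a word boundary (`\b`, zero-width); then one or more of a word character (lazy) (non-capturing group); then optionally a word character, then exactly 3 of a literal 'e'.
A `+?`/`*?`/`{m,n}?` starts at its minimum and grows only as far as needed for what follows to match.
`re.search` scans for the first position where the pattern succeeds.
The match spans [0:5] → '38eee'.

(0, 5)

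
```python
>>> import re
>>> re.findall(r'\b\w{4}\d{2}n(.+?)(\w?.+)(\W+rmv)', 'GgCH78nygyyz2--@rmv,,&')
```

Pattern: a word boundary (`\b`, zero-width); then exactly 4 of a word character, then exactly 2 of a digit, then the literal 'n'; then one or more of any character (lazy) (captured); then optionally a word character, then one or more of any character (captured); then one or more of a non-word character, then the literal 'rmv' (captured).
Matches: at [0:19] match 'GgCH78nygyyz2--@rmv', groups = ('y', 'gyyz2--', '@rmv').
With 3 capturing groups, `findall` returns a 3-tuple per match.

[('y', 'gyyz2--', '@rmv')]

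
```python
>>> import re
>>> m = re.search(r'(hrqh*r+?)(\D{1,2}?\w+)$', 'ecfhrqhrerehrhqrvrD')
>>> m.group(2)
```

The pattern matches the literal 'hrq', then zero or more of a literal 'h', then one or more of a literal 'r' (lazy) (captured); then 1 to 2 of a non-digit (lazy), then one or more of a word character (captured); then anchored at the end.
`re.search` tries every starting position until one works.
The match spans [3:19] → 'hrqhrerehrhqrvrD'.
Captured: group 1 = 'hrqhr', group 2 = 'erehrhqrvrD'.

'erehrhqrvrD'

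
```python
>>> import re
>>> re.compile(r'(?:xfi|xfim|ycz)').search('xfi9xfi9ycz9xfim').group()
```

'xfi'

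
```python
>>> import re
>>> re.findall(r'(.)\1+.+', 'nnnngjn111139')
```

['n']

After group 1 captures some text, `\1` only succeeds where that same text appears again.
`findall` collects group 1 from the one match (1 total).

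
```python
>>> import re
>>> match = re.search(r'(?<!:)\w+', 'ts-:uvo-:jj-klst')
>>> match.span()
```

The negative lookaround is zero-width — it rules out positions where the adjacent text would match, without consuming anything.
Unlike `match`, `search` isn't anchored — it looks for the pattern anywhere in the string.
The match spans [0:2] → 'ts'.

(0, 2)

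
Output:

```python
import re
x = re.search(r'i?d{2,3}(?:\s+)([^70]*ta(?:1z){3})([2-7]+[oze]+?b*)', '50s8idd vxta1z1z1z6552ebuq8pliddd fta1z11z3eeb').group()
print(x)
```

idd vxta1z1z1z6552eb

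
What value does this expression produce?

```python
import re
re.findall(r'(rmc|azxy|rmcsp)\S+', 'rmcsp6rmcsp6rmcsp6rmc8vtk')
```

The regex engine tests alternatives in the order written; an earlier branch that matches wins even if a later one would match more.
Scanning left to right: at [0:25] match 'rmcsp6rmcsp6rmcsp6rmc8vtk', group 1 = 'rmc'.
Because there's exactly one group, `findall` drops the full match and keeps group 1 from the one hit.

['rmc']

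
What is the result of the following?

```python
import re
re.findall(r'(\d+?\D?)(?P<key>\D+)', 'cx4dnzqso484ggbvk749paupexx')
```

This matches one or more of a digit (lazy), then optionally a non-digit (captured); then one or more of a non-digit (captured as 'key').
Scanning left to right: at [2:9] match '4dnzqso', groups = ('4d', 'nzqso'); at [9:17] match '484ggbvk', groups = ('484g', 'gbvk'); at [17:27] match '749paupexx', groups = ('749p', 'aupexx').
Multiple groups make `findall` return tuples — one 2-tuple for each match.

[('4d', 'nzqso'), ('484g', 'gbvk'), ('749p', 'aupexx')]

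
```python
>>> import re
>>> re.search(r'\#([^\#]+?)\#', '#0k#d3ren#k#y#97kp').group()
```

'#0k#'

`re.search` scans for the first position where the pattern succeeds.
The match spans [0:4] → '#0k#'.
Captured: group 1 = '0k'.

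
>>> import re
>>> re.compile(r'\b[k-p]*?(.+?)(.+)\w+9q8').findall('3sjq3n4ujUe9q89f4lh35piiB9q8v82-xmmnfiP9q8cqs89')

With the lazy modifier that quantifier settles for the fewest repetitions that let the rest of the pattern succeed (the atoms after it are unaffected and can still be greedy).
Multiple groups make `findall` return tuples — one 2-tuple for the one match.

[('3', 'sjq3n4ujUe9q89f4lh35piiB9q8v82-xmmnfi')]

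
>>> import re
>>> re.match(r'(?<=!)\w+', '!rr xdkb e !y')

None

The lookaround is zero-width — it requires the adjacent text to match without consuming it, so the asserted text isn't part of the match.
With `match`, the pattern is implicitly anchored at the beginning.
Here position 0 doesn't satisfy it, so the call returns None.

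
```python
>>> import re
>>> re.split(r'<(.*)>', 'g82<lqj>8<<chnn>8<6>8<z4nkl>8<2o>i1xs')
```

Matches to split on: at [3:33] → '<lqj>8<<chnn>8<6>8<z4nkl>8<2o>'.
The group in the pattern means `split` returns the separators' captures alongside the pieces.

['g82', 'lqj>8<<chnn>8<6>8<z4nkl>8<2o', 'i1xs']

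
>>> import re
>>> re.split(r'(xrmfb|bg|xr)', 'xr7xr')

['', 'xr', '7', 'xr', '']

Matches to split on: at [0:2] → 'xr'; at [3:5] → 'xr'.
`re.split` interleaves the captured-group text with the surrounding fragments.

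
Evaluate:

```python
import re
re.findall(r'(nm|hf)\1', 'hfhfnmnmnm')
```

['hf', 'nm']

A backreference is literal: `\1` must see the identical characters the first group matched.
Scanning left to right: at [0:4] match 'hfhf', group 1 = 'hf'; at [4:8] match 'nmnm', group 1 = 'nm'.
Because there's exactly one group, `findall` drops the full match and keeps group 1 from each hit.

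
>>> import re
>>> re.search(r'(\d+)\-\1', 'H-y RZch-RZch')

None

The backreference `\1` re-matches whatever the first group consumed, character for character.
`re.search` tries every starting position until one works.
Here nothing in the string fits, so the call returns None.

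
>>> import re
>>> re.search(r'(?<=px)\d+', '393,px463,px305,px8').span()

(6, 9)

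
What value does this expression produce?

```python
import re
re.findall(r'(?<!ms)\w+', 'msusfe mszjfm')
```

['msusfe', 'mszjfm']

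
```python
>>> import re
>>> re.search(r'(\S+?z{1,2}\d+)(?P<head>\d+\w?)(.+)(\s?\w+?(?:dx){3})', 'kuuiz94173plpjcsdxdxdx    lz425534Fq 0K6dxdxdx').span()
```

The match spans [0:46] → 'kuuiz94173plpjcsdxdxdx    lz425534Fq 0K6dxdxdx'.

(0, 46)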